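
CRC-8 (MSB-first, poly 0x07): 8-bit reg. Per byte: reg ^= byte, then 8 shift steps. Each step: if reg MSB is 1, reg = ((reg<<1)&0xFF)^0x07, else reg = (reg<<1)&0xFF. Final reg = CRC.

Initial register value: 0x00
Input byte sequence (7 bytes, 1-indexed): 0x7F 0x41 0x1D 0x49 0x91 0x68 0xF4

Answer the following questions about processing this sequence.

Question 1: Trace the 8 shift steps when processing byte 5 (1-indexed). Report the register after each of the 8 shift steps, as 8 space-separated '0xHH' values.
Answer: 0xB3 0x61 0xC2 0x83 0x01 0x02 0x04 0x08

Derivation:
After byte 1 (0x7F): reg=0x7A
After byte 2 (0x41): reg=0xA1
After byte 3 (0x1D): reg=0x3D
After byte 4 (0x49): reg=0x4B
Register before byte 5: 0x4B
After XOR with byte 0x91: 0xDA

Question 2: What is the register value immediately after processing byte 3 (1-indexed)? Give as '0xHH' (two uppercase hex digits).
Answer: 0x3D

Derivation:
After byte 1 (0x7F): reg=0x7A
After byte 2 (0x41): reg=0xA1
After byte 3 (0x1D): reg=0x3D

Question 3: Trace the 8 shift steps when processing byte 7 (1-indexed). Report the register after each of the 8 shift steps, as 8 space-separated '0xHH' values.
After byte 1 (0x7F): reg=0x7A
After byte 2 (0x41): reg=0xA1
After byte 3 (0x1D): reg=0x3D
After byte 4 (0x49): reg=0x4B
After byte 5 (0x91): reg=0x08
After byte 6 (0x68): reg=0x27
Register before byte 7: 0x27
After XOR with byte 0xF4: 0xD3

Answer: 0xA1 0x45 0x8A 0x13 0x26 0x4C 0x98 0x37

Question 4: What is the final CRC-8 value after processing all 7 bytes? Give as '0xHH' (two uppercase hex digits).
After byte 1 (0x7F): reg=0x7A
After byte 2 (0x41): reg=0xA1
After byte 3 (0x1D): reg=0x3D
After byte 4 (0x49): reg=0x4B
After byte 5 (0x91): reg=0x08
After byte 6 (0x68): reg=0x27
After byte 7 (0xF4): reg=0x37

Answer: 0x37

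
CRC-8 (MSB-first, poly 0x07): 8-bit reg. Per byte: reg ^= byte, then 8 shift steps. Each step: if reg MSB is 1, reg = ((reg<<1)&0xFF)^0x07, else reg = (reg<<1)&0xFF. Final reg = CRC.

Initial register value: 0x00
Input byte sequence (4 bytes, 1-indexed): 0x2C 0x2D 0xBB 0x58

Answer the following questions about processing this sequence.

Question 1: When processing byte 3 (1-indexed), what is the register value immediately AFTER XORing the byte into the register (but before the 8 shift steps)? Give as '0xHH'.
Register before byte 3: 0x91
Byte 3: 0xBB
0x91 XOR 0xBB = 0x2A

Answer: 0x2A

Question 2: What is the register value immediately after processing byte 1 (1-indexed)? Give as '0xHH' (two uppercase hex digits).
After byte 1 (0x2C): reg=0xC4

Answer: 0xC4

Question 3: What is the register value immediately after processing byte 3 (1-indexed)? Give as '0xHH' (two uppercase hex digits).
After byte 1 (0x2C): reg=0xC4
After byte 2 (0x2D): reg=0x91
After byte 3 (0xBB): reg=0xD6

Answer: 0xD6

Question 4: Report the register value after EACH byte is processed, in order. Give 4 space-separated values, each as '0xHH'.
0xC4 0x91 0xD6 0xA3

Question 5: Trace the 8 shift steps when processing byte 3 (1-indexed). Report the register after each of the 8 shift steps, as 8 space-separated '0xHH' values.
Answer: 0x54 0xA8 0x57 0xAE 0x5B 0xB6 0x6B 0xD6

Derivation:
After byte 1 (0x2C): reg=0xC4
After byte 2 (0x2D): reg=0x91
Register before byte 3: 0x91
After XOR with byte 0xBB: 0x2A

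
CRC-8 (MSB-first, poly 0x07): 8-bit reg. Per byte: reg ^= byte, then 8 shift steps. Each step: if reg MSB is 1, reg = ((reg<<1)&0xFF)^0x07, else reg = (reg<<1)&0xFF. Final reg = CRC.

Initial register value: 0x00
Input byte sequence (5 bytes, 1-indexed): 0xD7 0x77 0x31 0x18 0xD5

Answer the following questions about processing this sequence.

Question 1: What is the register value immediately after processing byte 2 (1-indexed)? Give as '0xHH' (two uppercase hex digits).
Answer: 0x93

Derivation:
After byte 1 (0xD7): reg=0x2B
After byte 2 (0x77): reg=0x93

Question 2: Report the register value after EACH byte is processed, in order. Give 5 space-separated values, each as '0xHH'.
0x2B 0x93 0x67 0x7A 0x44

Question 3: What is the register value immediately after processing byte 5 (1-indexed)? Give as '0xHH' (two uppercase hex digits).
After byte 1 (0xD7): reg=0x2B
After byte 2 (0x77): reg=0x93
After byte 3 (0x31): reg=0x67
After byte 4 (0x18): reg=0x7A
After byte 5 (0xD5): reg=0x44

Answer: 0x44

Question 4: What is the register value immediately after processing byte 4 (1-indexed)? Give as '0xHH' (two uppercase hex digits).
After byte 1 (0xD7): reg=0x2B
After byte 2 (0x77): reg=0x93
After byte 3 (0x31): reg=0x67
After byte 4 (0x18): reg=0x7A

Answer: 0x7A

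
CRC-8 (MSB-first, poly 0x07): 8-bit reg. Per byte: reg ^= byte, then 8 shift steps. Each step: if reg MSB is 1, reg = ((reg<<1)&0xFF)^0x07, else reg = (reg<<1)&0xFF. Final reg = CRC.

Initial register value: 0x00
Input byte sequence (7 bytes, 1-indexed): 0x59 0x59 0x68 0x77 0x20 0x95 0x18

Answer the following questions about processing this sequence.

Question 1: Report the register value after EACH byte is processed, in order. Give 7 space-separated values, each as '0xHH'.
0x88 0x39 0xB0 0x5B 0x66 0xD7 0x63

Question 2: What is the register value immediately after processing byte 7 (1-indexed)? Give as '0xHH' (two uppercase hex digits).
Answer: 0x63

Derivation:
After byte 1 (0x59): reg=0x88
After byte 2 (0x59): reg=0x39
After byte 3 (0x68): reg=0xB0
After byte 4 (0x77): reg=0x5B
After byte 5 (0x20): reg=0x66
After byte 6 (0x95): reg=0xD7
After byte 7 (0x18): reg=0x63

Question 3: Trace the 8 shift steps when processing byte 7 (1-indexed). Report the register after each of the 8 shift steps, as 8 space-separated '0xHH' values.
After byte 1 (0x59): reg=0x88
After byte 2 (0x59): reg=0x39
After byte 3 (0x68): reg=0xB0
After byte 4 (0x77): reg=0x5B
After byte 5 (0x20): reg=0x66
After byte 6 (0x95): reg=0xD7
Register before byte 7: 0xD7
After XOR with byte 0x18: 0xCF

Answer: 0x99 0x35 0x6A 0xD4 0xAF 0x59 0xB2 0x63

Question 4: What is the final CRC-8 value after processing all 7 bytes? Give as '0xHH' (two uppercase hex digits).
Answer: 0x63

Derivation:
After byte 1 (0x59): reg=0x88
After byte 2 (0x59): reg=0x39
After byte 3 (0x68): reg=0xB0
After byte 4 (0x77): reg=0x5B
After byte 5 (0x20): reg=0x66
After byte 6 (0x95): reg=0xD7
After byte 7 (0x18): reg=0x63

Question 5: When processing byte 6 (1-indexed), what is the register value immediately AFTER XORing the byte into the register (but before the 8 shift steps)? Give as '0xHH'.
Register before byte 6: 0x66
Byte 6: 0x95
0x66 XOR 0x95 = 0xF3

Answer: 0xF3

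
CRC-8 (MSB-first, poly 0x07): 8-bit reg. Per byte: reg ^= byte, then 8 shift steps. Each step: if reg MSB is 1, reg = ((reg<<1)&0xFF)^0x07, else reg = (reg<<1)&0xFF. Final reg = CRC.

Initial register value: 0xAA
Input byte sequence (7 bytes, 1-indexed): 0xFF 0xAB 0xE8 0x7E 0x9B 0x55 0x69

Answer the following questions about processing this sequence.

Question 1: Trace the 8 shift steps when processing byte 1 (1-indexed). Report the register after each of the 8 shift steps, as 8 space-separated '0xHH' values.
Answer: 0xAA 0x53 0xA6 0x4B 0x96 0x2B 0x56 0xAC

Derivation:
Register before byte 1: 0xAA
After XOR with byte 0xFF: 0x55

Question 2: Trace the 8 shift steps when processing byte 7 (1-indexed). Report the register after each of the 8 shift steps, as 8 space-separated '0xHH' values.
Answer: 0x0A 0x14 0x28 0x50 0xA0 0x47 0x8E 0x1B

Derivation:
After byte 1 (0xFF): reg=0xAC
After byte 2 (0xAB): reg=0x15
After byte 3 (0xE8): reg=0xFD
After byte 4 (0x7E): reg=0x80
After byte 5 (0x9B): reg=0x41
After byte 6 (0x55): reg=0x6C
Register before byte 7: 0x6C
After XOR with byte 0x69: 0x05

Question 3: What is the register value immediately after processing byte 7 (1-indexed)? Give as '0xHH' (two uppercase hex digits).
Answer: 0x1B

Derivation:
After byte 1 (0xFF): reg=0xAC
After byte 2 (0xAB): reg=0x15
After byte 3 (0xE8): reg=0xFD
After byte 4 (0x7E): reg=0x80
After byte 5 (0x9B): reg=0x41
After byte 6 (0x55): reg=0x6C
After byte 7 (0x69): reg=0x1B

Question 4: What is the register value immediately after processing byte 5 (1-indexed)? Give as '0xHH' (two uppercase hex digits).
After byte 1 (0xFF): reg=0xAC
After byte 2 (0xAB): reg=0x15
After byte 3 (0xE8): reg=0xFD
After byte 4 (0x7E): reg=0x80
After byte 5 (0x9B): reg=0x41

Answer: 0x41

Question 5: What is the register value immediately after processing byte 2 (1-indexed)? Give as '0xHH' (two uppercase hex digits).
After byte 1 (0xFF): reg=0xAC
After byte 2 (0xAB): reg=0x15

Answer: 0x15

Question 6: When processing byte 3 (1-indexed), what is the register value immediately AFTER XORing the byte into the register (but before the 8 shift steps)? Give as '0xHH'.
Register before byte 3: 0x15
Byte 3: 0xE8
0x15 XOR 0xE8 = 0xFD

Answer: 0xFD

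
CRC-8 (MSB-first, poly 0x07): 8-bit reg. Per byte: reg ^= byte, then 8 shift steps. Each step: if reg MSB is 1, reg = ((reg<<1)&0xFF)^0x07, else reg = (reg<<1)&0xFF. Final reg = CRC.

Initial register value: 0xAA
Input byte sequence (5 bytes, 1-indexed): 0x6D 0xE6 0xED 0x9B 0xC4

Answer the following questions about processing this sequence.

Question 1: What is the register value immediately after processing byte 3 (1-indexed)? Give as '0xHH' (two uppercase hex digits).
After byte 1 (0x6D): reg=0x5B
After byte 2 (0xE6): reg=0x3A
After byte 3 (0xED): reg=0x2B

Answer: 0x2B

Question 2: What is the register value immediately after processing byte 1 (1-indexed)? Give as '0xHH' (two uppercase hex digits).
After byte 1 (0x6D): reg=0x5B

Answer: 0x5B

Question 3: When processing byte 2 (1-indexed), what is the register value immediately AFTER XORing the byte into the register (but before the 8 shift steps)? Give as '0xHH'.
Answer: 0xBD

Derivation:
Register before byte 2: 0x5B
Byte 2: 0xE6
0x5B XOR 0xE6 = 0xBD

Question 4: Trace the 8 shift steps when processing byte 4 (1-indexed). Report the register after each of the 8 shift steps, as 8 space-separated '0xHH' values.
Answer: 0x67 0xCE 0x9B 0x31 0x62 0xC4 0x8F 0x19

Derivation:
After byte 1 (0x6D): reg=0x5B
After byte 2 (0xE6): reg=0x3A
After byte 3 (0xED): reg=0x2B
Register before byte 4: 0x2B
After XOR with byte 0x9B: 0xB0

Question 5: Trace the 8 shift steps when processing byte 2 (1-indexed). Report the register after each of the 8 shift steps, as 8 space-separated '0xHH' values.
Answer: 0x7D 0xFA 0xF3 0xE1 0xC5 0x8D 0x1D 0x3A

Derivation:
After byte 1 (0x6D): reg=0x5B
Register before byte 2: 0x5B
After XOR with byte 0xE6: 0xBD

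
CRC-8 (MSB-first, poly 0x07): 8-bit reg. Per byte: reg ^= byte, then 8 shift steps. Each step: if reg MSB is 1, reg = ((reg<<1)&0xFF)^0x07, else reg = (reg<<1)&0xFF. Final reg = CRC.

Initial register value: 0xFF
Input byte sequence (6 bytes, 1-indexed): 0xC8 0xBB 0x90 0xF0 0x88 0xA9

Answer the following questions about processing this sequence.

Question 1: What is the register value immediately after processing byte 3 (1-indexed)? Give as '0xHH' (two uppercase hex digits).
Answer: 0xD6

Derivation:
After byte 1 (0xC8): reg=0x85
After byte 2 (0xBB): reg=0xBA
After byte 3 (0x90): reg=0xD6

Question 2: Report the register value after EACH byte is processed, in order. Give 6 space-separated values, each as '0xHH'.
0x85 0xBA 0xD6 0xF2 0x61 0x76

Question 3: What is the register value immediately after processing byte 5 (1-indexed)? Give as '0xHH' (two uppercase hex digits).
Answer: 0x61

Derivation:
After byte 1 (0xC8): reg=0x85
After byte 2 (0xBB): reg=0xBA
After byte 3 (0x90): reg=0xD6
After byte 4 (0xF0): reg=0xF2
After byte 5 (0x88): reg=0x61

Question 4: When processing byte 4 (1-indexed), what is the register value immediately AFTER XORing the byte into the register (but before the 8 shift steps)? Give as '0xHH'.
Answer: 0x26

Derivation:
Register before byte 4: 0xD6
Byte 4: 0xF0
0xD6 XOR 0xF0 = 0x26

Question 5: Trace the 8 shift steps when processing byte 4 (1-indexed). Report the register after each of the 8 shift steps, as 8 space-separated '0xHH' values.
After byte 1 (0xC8): reg=0x85
After byte 2 (0xBB): reg=0xBA
After byte 3 (0x90): reg=0xD6
Register before byte 4: 0xD6
After XOR with byte 0xF0: 0x26

Answer: 0x4C 0x98 0x37 0x6E 0xDC 0xBF 0x79 0xF2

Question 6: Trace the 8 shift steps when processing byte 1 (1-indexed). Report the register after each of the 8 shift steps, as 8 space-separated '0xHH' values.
Register before byte 1: 0xFF
After XOR with byte 0xC8: 0x37

Answer: 0x6E 0xDC 0xBF 0x79 0xF2 0xE3 0xC1 0x85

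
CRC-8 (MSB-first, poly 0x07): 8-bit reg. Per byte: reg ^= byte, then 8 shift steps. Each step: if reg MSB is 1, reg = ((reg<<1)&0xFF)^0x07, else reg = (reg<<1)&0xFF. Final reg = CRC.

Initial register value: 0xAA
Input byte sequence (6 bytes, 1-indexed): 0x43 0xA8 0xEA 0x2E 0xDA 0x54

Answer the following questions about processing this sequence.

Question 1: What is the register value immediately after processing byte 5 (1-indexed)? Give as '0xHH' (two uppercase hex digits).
Answer: 0x36

Derivation:
After byte 1 (0x43): reg=0x91
After byte 2 (0xA8): reg=0xAF
After byte 3 (0xEA): reg=0xDC
After byte 4 (0x2E): reg=0xD0
After byte 5 (0xDA): reg=0x36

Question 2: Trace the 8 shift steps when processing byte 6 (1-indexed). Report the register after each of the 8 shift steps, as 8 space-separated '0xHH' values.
Answer: 0xC4 0x8F 0x19 0x32 0x64 0xC8 0x97 0x29

Derivation:
After byte 1 (0x43): reg=0x91
After byte 2 (0xA8): reg=0xAF
After byte 3 (0xEA): reg=0xDC
After byte 4 (0x2E): reg=0xD0
After byte 5 (0xDA): reg=0x36
Register before byte 6: 0x36
After XOR with byte 0x54: 0x62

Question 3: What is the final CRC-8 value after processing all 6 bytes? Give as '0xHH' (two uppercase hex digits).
After byte 1 (0x43): reg=0x91
After byte 2 (0xA8): reg=0xAF
After byte 3 (0xEA): reg=0xDC
After byte 4 (0x2E): reg=0xD0
After byte 5 (0xDA): reg=0x36
After byte 6 (0x54): reg=0x29

Answer: 0x29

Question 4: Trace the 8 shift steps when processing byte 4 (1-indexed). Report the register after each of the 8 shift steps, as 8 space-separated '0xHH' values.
After byte 1 (0x43): reg=0x91
After byte 2 (0xA8): reg=0xAF
After byte 3 (0xEA): reg=0xDC
Register before byte 4: 0xDC
After XOR with byte 0x2E: 0xF2

Answer: 0xE3 0xC1 0x85 0x0D 0x1A 0x34 0x68 0xD0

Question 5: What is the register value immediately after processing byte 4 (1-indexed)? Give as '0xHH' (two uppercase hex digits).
After byte 1 (0x43): reg=0x91
After byte 2 (0xA8): reg=0xAF
After byte 3 (0xEA): reg=0xDC
After byte 4 (0x2E): reg=0xD0

Answer: 0xD0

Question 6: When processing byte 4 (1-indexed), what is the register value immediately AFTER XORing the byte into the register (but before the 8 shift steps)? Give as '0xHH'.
Answer: 0xF2

Derivation:
Register before byte 4: 0xDC
Byte 4: 0x2E
0xDC XOR 0x2E = 0xF2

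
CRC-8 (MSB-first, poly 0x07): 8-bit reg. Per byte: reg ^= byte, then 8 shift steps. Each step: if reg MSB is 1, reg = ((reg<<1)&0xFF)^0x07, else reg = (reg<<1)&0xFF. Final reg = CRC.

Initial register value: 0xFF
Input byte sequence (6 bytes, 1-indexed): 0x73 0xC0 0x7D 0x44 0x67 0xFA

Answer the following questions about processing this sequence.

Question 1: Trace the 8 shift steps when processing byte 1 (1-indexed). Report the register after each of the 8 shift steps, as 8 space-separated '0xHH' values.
Answer: 0x1F 0x3E 0x7C 0xF8 0xF7 0xE9 0xD5 0xAD

Derivation:
Register before byte 1: 0xFF
After XOR with byte 0x73: 0x8C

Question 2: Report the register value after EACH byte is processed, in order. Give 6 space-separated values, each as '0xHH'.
0xAD 0x04 0x68 0xC4 0x60 0xCF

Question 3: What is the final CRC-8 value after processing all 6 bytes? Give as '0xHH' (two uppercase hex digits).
Answer: 0xCF

Derivation:
After byte 1 (0x73): reg=0xAD
After byte 2 (0xC0): reg=0x04
After byte 3 (0x7D): reg=0x68
After byte 4 (0x44): reg=0xC4
After byte 5 (0x67): reg=0x60
After byte 6 (0xFA): reg=0xCF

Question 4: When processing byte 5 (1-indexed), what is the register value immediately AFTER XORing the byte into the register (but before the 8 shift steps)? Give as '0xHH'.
Answer: 0xA3

Derivation:
Register before byte 5: 0xC4
Byte 5: 0x67
0xC4 XOR 0x67 = 0xA3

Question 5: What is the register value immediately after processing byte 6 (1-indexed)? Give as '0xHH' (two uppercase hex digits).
Answer: 0xCF

Derivation:
After byte 1 (0x73): reg=0xAD
After byte 2 (0xC0): reg=0x04
After byte 3 (0x7D): reg=0x68
After byte 4 (0x44): reg=0xC4
After byte 5 (0x67): reg=0x60
After byte 6 (0xFA): reg=0xCF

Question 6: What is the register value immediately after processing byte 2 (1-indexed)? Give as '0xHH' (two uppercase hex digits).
Answer: 0x04

Derivation:
After byte 1 (0x73): reg=0xAD
After byte 2 (0xC0): reg=0x04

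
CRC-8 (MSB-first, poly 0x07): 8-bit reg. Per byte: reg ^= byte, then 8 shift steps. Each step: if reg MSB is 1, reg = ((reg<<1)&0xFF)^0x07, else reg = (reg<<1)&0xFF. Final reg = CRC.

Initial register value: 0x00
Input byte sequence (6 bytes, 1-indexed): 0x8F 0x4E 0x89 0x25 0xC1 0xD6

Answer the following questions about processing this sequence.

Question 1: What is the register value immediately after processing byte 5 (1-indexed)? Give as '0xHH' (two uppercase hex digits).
Answer: 0x6F

Derivation:
After byte 1 (0x8F): reg=0xA4
After byte 2 (0x4E): reg=0x98
After byte 3 (0x89): reg=0x77
After byte 4 (0x25): reg=0xB9
After byte 5 (0xC1): reg=0x6F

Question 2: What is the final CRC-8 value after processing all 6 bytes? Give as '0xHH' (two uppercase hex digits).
After byte 1 (0x8F): reg=0xA4
After byte 2 (0x4E): reg=0x98
After byte 3 (0x89): reg=0x77
After byte 4 (0x25): reg=0xB9
After byte 5 (0xC1): reg=0x6F
After byte 6 (0xD6): reg=0x26

Answer: 0x26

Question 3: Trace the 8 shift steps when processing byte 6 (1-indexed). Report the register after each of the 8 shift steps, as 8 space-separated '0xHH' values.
Answer: 0x75 0xEA 0xD3 0xA1 0x45 0x8A 0x13 0x26

Derivation:
After byte 1 (0x8F): reg=0xA4
After byte 2 (0x4E): reg=0x98
After byte 3 (0x89): reg=0x77
After byte 4 (0x25): reg=0xB9
After byte 5 (0xC1): reg=0x6F
Register before byte 6: 0x6F
After XOR with byte 0xD6: 0xB9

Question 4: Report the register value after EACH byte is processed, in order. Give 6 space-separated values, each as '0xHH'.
0xA4 0x98 0x77 0xB9 0x6F 0x26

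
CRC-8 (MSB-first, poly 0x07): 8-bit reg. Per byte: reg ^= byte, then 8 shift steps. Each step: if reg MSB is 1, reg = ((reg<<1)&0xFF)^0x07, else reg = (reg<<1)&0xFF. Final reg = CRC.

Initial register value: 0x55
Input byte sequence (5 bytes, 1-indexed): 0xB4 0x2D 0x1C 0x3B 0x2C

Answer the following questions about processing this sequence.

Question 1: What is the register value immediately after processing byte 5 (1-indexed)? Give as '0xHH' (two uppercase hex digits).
Answer: 0x9B

Derivation:
After byte 1 (0xB4): reg=0xA9
After byte 2 (0x2D): reg=0x95
After byte 3 (0x1C): reg=0xB6
After byte 4 (0x3B): reg=0xAA
After byte 5 (0x2C): reg=0x9B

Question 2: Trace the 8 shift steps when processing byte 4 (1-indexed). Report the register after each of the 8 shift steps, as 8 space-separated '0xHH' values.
After byte 1 (0xB4): reg=0xA9
After byte 2 (0x2D): reg=0x95
After byte 3 (0x1C): reg=0xB6
Register before byte 4: 0xB6
After XOR with byte 0x3B: 0x8D

Answer: 0x1D 0x3A 0x74 0xE8 0xD7 0xA9 0x55 0xAA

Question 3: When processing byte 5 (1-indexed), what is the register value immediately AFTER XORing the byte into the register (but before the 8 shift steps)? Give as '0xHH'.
Register before byte 5: 0xAA
Byte 5: 0x2C
0xAA XOR 0x2C = 0x86

Answer: 0x86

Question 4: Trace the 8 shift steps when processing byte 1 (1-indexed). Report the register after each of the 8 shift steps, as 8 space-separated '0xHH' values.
Answer: 0xC5 0x8D 0x1D 0x3A 0x74 0xE8 0xD7 0xA9

Derivation:
Register before byte 1: 0x55
After XOR with byte 0xB4: 0xE1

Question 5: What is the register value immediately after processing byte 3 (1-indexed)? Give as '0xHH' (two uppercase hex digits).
Answer: 0xB6

Derivation:
After byte 1 (0xB4): reg=0xA9
After byte 2 (0x2D): reg=0x95
After byte 3 (0x1C): reg=0xB6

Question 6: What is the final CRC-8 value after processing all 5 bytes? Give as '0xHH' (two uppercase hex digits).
After byte 1 (0xB4): reg=0xA9
After byte 2 (0x2D): reg=0x95
After byte 3 (0x1C): reg=0xB6
After byte 4 (0x3B): reg=0xAA
After byte 5 (0x2C): reg=0x9B

Answer: 0x9B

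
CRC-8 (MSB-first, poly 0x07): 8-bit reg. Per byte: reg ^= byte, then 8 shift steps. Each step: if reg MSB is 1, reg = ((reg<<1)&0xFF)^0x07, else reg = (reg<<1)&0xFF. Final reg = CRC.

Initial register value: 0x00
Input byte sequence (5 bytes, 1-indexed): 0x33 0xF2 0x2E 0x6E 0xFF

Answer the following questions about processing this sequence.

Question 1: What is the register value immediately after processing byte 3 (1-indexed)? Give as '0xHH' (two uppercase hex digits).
After byte 1 (0x33): reg=0x99
After byte 2 (0xF2): reg=0x16
After byte 3 (0x2E): reg=0xA8

Answer: 0xA8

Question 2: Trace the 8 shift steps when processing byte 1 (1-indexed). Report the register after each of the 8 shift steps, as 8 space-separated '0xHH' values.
Register before byte 1: 0x00
After XOR with byte 0x33: 0x33

Answer: 0x66 0xCC 0x9F 0x39 0x72 0xE4 0xCF 0x99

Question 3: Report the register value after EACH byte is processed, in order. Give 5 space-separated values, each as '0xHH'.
0x99 0x16 0xA8 0x5C 0x60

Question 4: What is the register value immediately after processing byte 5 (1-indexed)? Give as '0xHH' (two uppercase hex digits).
After byte 1 (0x33): reg=0x99
After byte 2 (0xF2): reg=0x16
After byte 3 (0x2E): reg=0xA8
After byte 4 (0x6E): reg=0x5C
After byte 5 (0xFF): reg=0x60

Answer: 0x60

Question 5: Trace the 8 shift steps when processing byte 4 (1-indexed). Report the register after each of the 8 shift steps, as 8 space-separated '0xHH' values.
Answer: 0x8B 0x11 0x22 0x44 0x88 0x17 0x2E 0x5C

Derivation:
After byte 1 (0x33): reg=0x99
After byte 2 (0xF2): reg=0x16
After byte 3 (0x2E): reg=0xA8
Register before byte 4: 0xA8
After XOR with byte 0x6E: 0xC6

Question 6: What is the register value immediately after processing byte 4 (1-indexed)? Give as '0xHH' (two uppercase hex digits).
Answer: 0x5C

Derivation:
After byte 1 (0x33): reg=0x99
After byte 2 (0xF2): reg=0x16
After byte 3 (0x2E): reg=0xA8
After byte 4 (0x6E): reg=0x5C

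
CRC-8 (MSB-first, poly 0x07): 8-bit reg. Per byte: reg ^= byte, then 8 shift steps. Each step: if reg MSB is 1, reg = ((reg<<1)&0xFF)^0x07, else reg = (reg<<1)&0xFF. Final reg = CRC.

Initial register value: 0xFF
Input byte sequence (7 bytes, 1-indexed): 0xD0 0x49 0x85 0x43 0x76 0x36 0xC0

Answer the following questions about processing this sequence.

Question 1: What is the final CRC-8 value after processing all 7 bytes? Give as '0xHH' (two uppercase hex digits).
After byte 1 (0xD0): reg=0xCD
After byte 2 (0x49): reg=0x95
After byte 3 (0x85): reg=0x70
After byte 4 (0x43): reg=0x99
After byte 5 (0x76): reg=0x83
After byte 6 (0x36): reg=0x02
After byte 7 (0xC0): reg=0x40

Answer: 0x40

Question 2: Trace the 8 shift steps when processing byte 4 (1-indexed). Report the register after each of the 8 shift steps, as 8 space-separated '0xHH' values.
Answer: 0x66 0xCC 0x9F 0x39 0x72 0xE4 0xCF 0x99

Derivation:
After byte 1 (0xD0): reg=0xCD
After byte 2 (0x49): reg=0x95
After byte 3 (0x85): reg=0x70
Register before byte 4: 0x70
After XOR with byte 0x43: 0x33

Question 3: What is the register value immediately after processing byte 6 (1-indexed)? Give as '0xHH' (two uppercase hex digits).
After byte 1 (0xD0): reg=0xCD
After byte 2 (0x49): reg=0x95
After byte 3 (0x85): reg=0x70
After byte 4 (0x43): reg=0x99
After byte 5 (0x76): reg=0x83
After byte 6 (0x36): reg=0x02

Answer: 0x02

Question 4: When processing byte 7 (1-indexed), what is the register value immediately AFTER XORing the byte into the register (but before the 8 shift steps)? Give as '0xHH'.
Register before byte 7: 0x02
Byte 7: 0xC0
0x02 XOR 0xC0 = 0xC2

Answer: 0xC2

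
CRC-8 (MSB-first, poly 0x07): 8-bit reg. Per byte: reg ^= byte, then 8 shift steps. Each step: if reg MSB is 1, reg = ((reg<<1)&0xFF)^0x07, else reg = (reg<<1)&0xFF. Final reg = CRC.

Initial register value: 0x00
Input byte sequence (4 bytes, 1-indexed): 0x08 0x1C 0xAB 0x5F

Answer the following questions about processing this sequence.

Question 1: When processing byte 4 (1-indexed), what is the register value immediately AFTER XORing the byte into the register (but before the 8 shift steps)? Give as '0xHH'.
Register before byte 4: 0xA2
Byte 4: 0x5F
0xA2 XOR 0x5F = 0xFD

Answer: 0xFD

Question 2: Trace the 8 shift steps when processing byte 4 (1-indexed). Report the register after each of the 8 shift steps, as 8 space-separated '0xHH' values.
Answer: 0xFD 0xFD 0xFD 0xFD 0xFD 0xFD 0xFD 0xFD

Derivation:
After byte 1 (0x08): reg=0x38
After byte 2 (0x1C): reg=0xFC
After byte 3 (0xAB): reg=0xA2
Register before byte 4: 0xA2
After XOR with byte 0x5F: 0xFD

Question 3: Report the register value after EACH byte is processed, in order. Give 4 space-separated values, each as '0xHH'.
0x38 0xFC 0xA2 0xFD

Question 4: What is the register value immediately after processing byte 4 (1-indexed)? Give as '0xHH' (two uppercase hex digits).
After byte 1 (0x08): reg=0x38
After byte 2 (0x1C): reg=0xFC
After byte 3 (0xAB): reg=0xA2
After byte 4 (0x5F): reg=0xFD

Answer: 0xFD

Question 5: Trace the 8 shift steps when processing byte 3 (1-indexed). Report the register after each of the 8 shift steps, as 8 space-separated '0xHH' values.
After byte 1 (0x08): reg=0x38
After byte 2 (0x1C): reg=0xFC
Register before byte 3: 0xFC
After XOR with byte 0xAB: 0x57

Answer: 0xAE 0x5B 0xB6 0x6B 0xD6 0xAB 0x51 0xA2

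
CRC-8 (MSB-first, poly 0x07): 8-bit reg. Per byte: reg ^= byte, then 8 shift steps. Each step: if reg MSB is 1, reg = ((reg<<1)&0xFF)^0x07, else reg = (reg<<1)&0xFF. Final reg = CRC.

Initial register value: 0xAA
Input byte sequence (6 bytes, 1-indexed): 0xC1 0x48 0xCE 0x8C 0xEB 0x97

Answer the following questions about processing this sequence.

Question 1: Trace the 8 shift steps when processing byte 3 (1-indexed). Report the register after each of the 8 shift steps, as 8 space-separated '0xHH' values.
After byte 1 (0xC1): reg=0x16
After byte 2 (0x48): reg=0x9D
Register before byte 3: 0x9D
After XOR with byte 0xCE: 0x53

Answer: 0xA6 0x4B 0x96 0x2B 0x56 0xAC 0x5F 0xBE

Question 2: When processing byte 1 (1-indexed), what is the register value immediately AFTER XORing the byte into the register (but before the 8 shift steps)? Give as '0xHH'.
Answer: 0x6B

Derivation:
Register before byte 1: 0xAA
Byte 1: 0xC1
0xAA XOR 0xC1 = 0x6B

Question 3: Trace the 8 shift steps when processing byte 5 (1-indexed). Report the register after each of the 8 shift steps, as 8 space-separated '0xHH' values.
After byte 1 (0xC1): reg=0x16
After byte 2 (0x48): reg=0x9D
After byte 3 (0xCE): reg=0xBE
After byte 4 (0x8C): reg=0x9E
Register before byte 5: 0x9E
After XOR with byte 0xEB: 0x75

Answer: 0xEA 0xD3 0xA1 0x45 0x8A 0x13 0x26 0x4C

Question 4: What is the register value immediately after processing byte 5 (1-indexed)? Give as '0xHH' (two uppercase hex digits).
After byte 1 (0xC1): reg=0x16
After byte 2 (0x48): reg=0x9D
After byte 3 (0xCE): reg=0xBE
After byte 4 (0x8C): reg=0x9E
After byte 5 (0xEB): reg=0x4C

Answer: 0x4C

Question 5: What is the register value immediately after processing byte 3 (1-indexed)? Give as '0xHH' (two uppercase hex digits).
Answer: 0xBE

Derivation:
After byte 1 (0xC1): reg=0x16
After byte 2 (0x48): reg=0x9D
After byte 3 (0xCE): reg=0xBE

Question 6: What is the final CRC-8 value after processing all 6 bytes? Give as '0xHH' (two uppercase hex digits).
Answer: 0x0F

Derivation:
After byte 1 (0xC1): reg=0x16
After byte 2 (0x48): reg=0x9D
After byte 3 (0xCE): reg=0xBE
After byte 4 (0x8C): reg=0x9E
After byte 5 (0xEB): reg=0x4C
After byte 6 (0x97): reg=0x0F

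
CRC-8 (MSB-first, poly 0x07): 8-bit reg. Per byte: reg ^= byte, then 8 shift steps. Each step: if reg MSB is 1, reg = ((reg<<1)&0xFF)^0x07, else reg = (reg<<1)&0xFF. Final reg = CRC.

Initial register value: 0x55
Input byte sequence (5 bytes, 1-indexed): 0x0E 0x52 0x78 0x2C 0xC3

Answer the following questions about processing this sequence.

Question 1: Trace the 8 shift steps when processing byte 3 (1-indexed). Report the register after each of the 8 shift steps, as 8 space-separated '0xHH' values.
After byte 1 (0x0E): reg=0x86
After byte 2 (0x52): reg=0x22
Register before byte 3: 0x22
After XOR with byte 0x78: 0x5A

Answer: 0xB4 0x6F 0xDE 0xBB 0x71 0xE2 0xC3 0x81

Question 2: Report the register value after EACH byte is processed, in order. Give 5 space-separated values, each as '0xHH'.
0x86 0x22 0x81 0x4A 0xB6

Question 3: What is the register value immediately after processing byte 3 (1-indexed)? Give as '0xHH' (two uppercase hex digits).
After byte 1 (0x0E): reg=0x86
After byte 2 (0x52): reg=0x22
After byte 3 (0x78): reg=0x81

Answer: 0x81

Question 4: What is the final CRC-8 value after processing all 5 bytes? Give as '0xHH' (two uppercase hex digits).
Answer: 0xB6

Derivation:
After byte 1 (0x0E): reg=0x86
After byte 2 (0x52): reg=0x22
After byte 3 (0x78): reg=0x81
After byte 4 (0x2C): reg=0x4A
After byte 5 (0xC3): reg=0xB6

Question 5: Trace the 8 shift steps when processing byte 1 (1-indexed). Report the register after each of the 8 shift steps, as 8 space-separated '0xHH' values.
Answer: 0xB6 0x6B 0xD6 0xAB 0x51 0xA2 0x43 0x86

Derivation:
Register before byte 1: 0x55
After XOR with byte 0x0E: 0x5B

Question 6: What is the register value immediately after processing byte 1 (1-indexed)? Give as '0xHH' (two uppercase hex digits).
After byte 1 (0x0E): reg=0x86

Answer: 0x86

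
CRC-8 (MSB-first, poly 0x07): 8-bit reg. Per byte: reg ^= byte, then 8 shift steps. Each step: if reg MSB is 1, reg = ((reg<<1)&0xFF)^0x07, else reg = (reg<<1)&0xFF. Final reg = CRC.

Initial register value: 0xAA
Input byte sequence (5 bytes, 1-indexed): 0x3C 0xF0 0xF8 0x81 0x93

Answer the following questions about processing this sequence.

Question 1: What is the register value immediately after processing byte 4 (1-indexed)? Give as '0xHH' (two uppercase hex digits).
After byte 1 (0x3C): reg=0xEB
After byte 2 (0xF0): reg=0x41
After byte 3 (0xF8): reg=0x26
After byte 4 (0x81): reg=0x7C

Answer: 0x7C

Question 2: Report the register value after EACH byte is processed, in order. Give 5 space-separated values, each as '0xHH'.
0xEB 0x41 0x26 0x7C 0x83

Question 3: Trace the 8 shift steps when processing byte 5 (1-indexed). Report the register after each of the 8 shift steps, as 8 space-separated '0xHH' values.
After byte 1 (0x3C): reg=0xEB
After byte 2 (0xF0): reg=0x41
After byte 3 (0xF8): reg=0x26
After byte 4 (0x81): reg=0x7C
Register before byte 5: 0x7C
After XOR with byte 0x93: 0xEF

Answer: 0xD9 0xB5 0x6D 0xDA 0xB3 0x61 0xC2 0x83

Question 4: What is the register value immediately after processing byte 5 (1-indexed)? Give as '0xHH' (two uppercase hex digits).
Answer: 0x83

Derivation:
After byte 1 (0x3C): reg=0xEB
After byte 2 (0xF0): reg=0x41
After byte 3 (0xF8): reg=0x26
After byte 4 (0x81): reg=0x7C
After byte 5 (0x93): reg=0x83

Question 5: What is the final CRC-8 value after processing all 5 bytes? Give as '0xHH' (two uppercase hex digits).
After byte 1 (0x3C): reg=0xEB
After byte 2 (0xF0): reg=0x41
After byte 3 (0xF8): reg=0x26
After byte 4 (0x81): reg=0x7C
After byte 5 (0x93): reg=0x83

Answer: 0x83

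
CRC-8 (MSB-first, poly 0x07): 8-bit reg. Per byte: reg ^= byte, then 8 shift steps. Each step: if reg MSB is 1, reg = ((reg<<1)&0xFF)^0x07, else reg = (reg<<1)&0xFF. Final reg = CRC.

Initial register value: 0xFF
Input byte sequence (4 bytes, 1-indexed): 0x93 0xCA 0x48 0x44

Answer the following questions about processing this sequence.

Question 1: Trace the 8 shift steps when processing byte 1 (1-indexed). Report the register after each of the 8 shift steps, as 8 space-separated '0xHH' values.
Register before byte 1: 0xFF
After XOR with byte 0x93: 0x6C

Answer: 0xD8 0xB7 0x69 0xD2 0xA3 0x41 0x82 0x03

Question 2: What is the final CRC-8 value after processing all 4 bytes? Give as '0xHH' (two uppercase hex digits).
After byte 1 (0x93): reg=0x03
After byte 2 (0xCA): reg=0x71
After byte 3 (0x48): reg=0xAF
After byte 4 (0x44): reg=0x9F

Answer: 0x9F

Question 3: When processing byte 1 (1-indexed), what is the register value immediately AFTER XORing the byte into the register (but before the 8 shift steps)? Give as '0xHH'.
Register before byte 1: 0xFF
Byte 1: 0x93
0xFF XOR 0x93 = 0x6C

Answer: 0x6C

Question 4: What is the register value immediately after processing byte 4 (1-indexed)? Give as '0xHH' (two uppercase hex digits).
Answer: 0x9F

Derivation:
After byte 1 (0x93): reg=0x03
After byte 2 (0xCA): reg=0x71
After byte 3 (0x48): reg=0xAF
After byte 4 (0x44): reg=0x9F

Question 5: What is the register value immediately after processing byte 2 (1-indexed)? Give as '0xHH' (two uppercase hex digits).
Answer: 0x71

Derivation:
After byte 1 (0x93): reg=0x03
After byte 2 (0xCA): reg=0x71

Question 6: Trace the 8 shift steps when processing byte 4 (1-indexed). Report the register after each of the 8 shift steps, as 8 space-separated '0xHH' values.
After byte 1 (0x93): reg=0x03
After byte 2 (0xCA): reg=0x71
After byte 3 (0x48): reg=0xAF
Register before byte 4: 0xAF
After XOR with byte 0x44: 0xEB

Answer: 0xD1 0xA5 0x4D 0x9A 0x33 0x66 0xCC 0x9F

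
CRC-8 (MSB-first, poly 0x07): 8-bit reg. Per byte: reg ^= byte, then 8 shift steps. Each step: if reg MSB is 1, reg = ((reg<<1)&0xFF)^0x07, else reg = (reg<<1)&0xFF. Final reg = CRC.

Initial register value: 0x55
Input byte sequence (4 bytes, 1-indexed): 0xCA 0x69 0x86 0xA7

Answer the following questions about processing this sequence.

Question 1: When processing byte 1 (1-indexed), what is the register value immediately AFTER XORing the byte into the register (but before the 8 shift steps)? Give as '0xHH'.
Answer: 0x9F

Derivation:
Register before byte 1: 0x55
Byte 1: 0xCA
0x55 XOR 0xCA = 0x9F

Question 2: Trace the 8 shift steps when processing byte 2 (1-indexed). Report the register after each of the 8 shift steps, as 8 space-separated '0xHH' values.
Answer: 0x7D 0xFA 0xF3 0xE1 0xC5 0x8D 0x1D 0x3A

Derivation:
After byte 1 (0xCA): reg=0xD4
Register before byte 2: 0xD4
After XOR with byte 0x69: 0xBD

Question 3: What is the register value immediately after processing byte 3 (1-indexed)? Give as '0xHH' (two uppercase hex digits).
After byte 1 (0xCA): reg=0xD4
After byte 2 (0x69): reg=0x3A
After byte 3 (0x86): reg=0x3D

Answer: 0x3D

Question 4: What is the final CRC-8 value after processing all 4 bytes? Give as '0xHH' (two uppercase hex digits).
After byte 1 (0xCA): reg=0xD4
After byte 2 (0x69): reg=0x3A
After byte 3 (0x86): reg=0x3D
After byte 4 (0xA7): reg=0xCF

Answer: 0xCF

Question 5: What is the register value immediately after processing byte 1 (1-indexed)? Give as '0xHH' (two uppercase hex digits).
Answer: 0xD4

Derivation:
After byte 1 (0xCA): reg=0xD4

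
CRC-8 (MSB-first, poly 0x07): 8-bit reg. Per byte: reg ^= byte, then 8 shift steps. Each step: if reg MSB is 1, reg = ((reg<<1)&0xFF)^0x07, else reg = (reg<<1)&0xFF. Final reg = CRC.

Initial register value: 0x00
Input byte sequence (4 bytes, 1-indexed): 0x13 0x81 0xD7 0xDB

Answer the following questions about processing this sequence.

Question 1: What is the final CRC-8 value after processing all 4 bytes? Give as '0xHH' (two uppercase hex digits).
After byte 1 (0x13): reg=0x79
After byte 2 (0x81): reg=0xE6
After byte 3 (0xD7): reg=0x97
After byte 4 (0xDB): reg=0xE3

Answer: 0xE3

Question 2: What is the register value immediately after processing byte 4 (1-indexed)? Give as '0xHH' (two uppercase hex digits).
Answer: 0xE3

Derivation:
After byte 1 (0x13): reg=0x79
After byte 2 (0x81): reg=0xE6
After byte 3 (0xD7): reg=0x97
After byte 4 (0xDB): reg=0xE3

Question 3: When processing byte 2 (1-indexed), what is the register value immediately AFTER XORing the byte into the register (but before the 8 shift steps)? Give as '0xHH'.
Register before byte 2: 0x79
Byte 2: 0x81
0x79 XOR 0x81 = 0xF8

Answer: 0xF8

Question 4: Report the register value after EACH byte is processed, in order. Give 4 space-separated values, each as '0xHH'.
0x79 0xE6 0x97 0xE3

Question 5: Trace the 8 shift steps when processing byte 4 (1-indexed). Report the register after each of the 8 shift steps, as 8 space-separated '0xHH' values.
Answer: 0x98 0x37 0x6E 0xDC 0xBF 0x79 0xF2 0xE3

Derivation:
After byte 1 (0x13): reg=0x79
After byte 2 (0x81): reg=0xE6
After byte 3 (0xD7): reg=0x97
Register before byte 4: 0x97
After XOR with byte 0xDB: 0x4C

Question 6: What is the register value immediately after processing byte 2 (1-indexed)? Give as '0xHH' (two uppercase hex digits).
After byte 1 (0x13): reg=0x79
After byte 2 (0x81): reg=0xE6

Answer: 0xE6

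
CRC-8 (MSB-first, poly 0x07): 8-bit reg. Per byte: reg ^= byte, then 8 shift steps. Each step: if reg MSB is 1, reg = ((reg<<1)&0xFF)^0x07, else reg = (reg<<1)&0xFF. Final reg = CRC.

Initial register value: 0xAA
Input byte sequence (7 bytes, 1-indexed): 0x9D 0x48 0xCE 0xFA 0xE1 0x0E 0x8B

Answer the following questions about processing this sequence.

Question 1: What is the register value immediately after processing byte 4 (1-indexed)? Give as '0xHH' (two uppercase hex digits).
After byte 1 (0x9D): reg=0x85
After byte 2 (0x48): reg=0x6D
After byte 3 (0xCE): reg=0x60
After byte 4 (0xFA): reg=0xCF

Answer: 0xCF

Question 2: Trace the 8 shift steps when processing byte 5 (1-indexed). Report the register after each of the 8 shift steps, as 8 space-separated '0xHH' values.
After byte 1 (0x9D): reg=0x85
After byte 2 (0x48): reg=0x6D
After byte 3 (0xCE): reg=0x60
After byte 4 (0xFA): reg=0xCF
Register before byte 5: 0xCF
After XOR with byte 0xE1: 0x2E

Answer: 0x5C 0xB8 0x77 0xEE 0xDB 0xB1 0x65 0xCA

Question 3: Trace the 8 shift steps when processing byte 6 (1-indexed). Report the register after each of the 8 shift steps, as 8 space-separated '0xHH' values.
After byte 1 (0x9D): reg=0x85
After byte 2 (0x48): reg=0x6D
After byte 3 (0xCE): reg=0x60
After byte 4 (0xFA): reg=0xCF
After byte 5 (0xE1): reg=0xCA
Register before byte 6: 0xCA
After XOR with byte 0x0E: 0xC4

Answer: 0x8F 0x19 0x32 0x64 0xC8 0x97 0x29 0x52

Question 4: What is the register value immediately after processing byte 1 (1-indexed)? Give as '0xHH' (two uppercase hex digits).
After byte 1 (0x9D): reg=0x85

Answer: 0x85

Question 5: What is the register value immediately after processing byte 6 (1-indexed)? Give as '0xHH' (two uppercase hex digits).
Answer: 0x52

Derivation:
After byte 1 (0x9D): reg=0x85
After byte 2 (0x48): reg=0x6D
After byte 3 (0xCE): reg=0x60
After byte 4 (0xFA): reg=0xCF
After byte 5 (0xE1): reg=0xCA
After byte 6 (0x0E): reg=0x52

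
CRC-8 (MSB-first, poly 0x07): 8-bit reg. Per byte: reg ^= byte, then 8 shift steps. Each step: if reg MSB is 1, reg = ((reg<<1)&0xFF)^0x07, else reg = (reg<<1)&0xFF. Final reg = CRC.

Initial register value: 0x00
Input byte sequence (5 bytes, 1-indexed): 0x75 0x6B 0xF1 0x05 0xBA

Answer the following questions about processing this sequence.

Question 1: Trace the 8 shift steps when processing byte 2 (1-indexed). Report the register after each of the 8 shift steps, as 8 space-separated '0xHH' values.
After byte 1 (0x75): reg=0x4C
Register before byte 2: 0x4C
After XOR with byte 0x6B: 0x27

Answer: 0x4E 0x9C 0x3F 0x7E 0xFC 0xFF 0xF9 0xF5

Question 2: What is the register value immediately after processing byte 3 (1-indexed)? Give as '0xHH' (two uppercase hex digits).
After byte 1 (0x75): reg=0x4C
After byte 2 (0x6B): reg=0xF5
After byte 3 (0xF1): reg=0x1C

Answer: 0x1C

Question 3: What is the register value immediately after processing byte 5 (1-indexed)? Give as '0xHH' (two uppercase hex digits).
Answer: 0xC5

Derivation:
After byte 1 (0x75): reg=0x4C
After byte 2 (0x6B): reg=0xF5
After byte 3 (0xF1): reg=0x1C
After byte 4 (0x05): reg=0x4F
After byte 5 (0xBA): reg=0xC5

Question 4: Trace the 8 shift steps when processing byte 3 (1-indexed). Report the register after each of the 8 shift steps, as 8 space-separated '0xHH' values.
After byte 1 (0x75): reg=0x4C
After byte 2 (0x6B): reg=0xF5
Register before byte 3: 0xF5
After XOR with byte 0xF1: 0x04

Answer: 0x08 0x10 0x20 0x40 0x80 0x07 0x0E 0x1C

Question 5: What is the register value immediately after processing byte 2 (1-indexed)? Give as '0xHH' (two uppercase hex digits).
Answer: 0xF5

Derivation:
After byte 1 (0x75): reg=0x4C
After byte 2 (0x6B): reg=0xF5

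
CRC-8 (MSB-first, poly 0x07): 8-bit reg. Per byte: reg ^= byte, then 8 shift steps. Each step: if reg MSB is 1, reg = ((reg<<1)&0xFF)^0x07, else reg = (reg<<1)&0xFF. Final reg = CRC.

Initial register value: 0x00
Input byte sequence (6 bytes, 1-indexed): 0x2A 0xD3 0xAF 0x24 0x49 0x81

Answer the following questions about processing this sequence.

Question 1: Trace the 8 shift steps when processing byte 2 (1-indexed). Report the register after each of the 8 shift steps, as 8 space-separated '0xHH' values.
After byte 1 (0x2A): reg=0xD6
Register before byte 2: 0xD6
After XOR with byte 0xD3: 0x05

Answer: 0x0A 0x14 0x28 0x50 0xA0 0x47 0x8E 0x1B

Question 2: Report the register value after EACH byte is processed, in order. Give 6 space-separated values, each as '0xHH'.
0xD6 0x1B 0x05 0xE7 0x43 0x40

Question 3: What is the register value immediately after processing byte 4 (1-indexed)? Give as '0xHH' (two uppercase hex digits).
Answer: 0xE7

Derivation:
After byte 1 (0x2A): reg=0xD6
After byte 2 (0xD3): reg=0x1B
After byte 3 (0xAF): reg=0x05
After byte 4 (0x24): reg=0xE7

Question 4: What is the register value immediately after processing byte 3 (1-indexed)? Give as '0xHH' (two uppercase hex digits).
Answer: 0x05

Derivation:
After byte 1 (0x2A): reg=0xD6
After byte 2 (0xD3): reg=0x1B
After byte 3 (0xAF): reg=0x05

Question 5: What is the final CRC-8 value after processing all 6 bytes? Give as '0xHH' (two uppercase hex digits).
After byte 1 (0x2A): reg=0xD6
After byte 2 (0xD3): reg=0x1B
After byte 3 (0xAF): reg=0x05
After byte 4 (0x24): reg=0xE7
After byte 5 (0x49): reg=0x43
After byte 6 (0x81): reg=0x40

Answer: 0x40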